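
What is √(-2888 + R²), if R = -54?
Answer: 2*√7 ≈ 5.2915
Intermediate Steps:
√(-2888 + R²) = √(-2888 + (-54)²) = √(-2888 + 2916) = √28 = 2*√7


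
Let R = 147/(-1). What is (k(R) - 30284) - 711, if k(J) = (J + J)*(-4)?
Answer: -29819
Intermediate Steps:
R = -147 (R = 147*(-1) = -147)
k(J) = -8*J (k(J) = (2*J)*(-4) = -8*J)
(k(R) - 30284) - 711 = (-8*(-147) - 30284) - 711 = (1176 - 30284) - 711 = -29108 - 711 = -29819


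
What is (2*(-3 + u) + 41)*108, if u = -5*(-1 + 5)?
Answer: -540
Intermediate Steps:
u = -20 (u = -5*4 = -20)
(2*(-3 + u) + 41)*108 = (2*(-3 - 20) + 41)*108 = (2*(-23) + 41)*108 = (-46 + 41)*108 = -5*108 = -540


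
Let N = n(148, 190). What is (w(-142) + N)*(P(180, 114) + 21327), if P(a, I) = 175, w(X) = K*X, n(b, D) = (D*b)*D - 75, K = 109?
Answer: 114546464994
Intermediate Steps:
n(b, D) = -75 + b*D² (n(b, D) = b*D² - 75 = -75 + b*D²)
w(X) = 109*X
N = 5342725 (N = -75 + 148*190² = -75 + 148*36100 = -75 + 5342800 = 5342725)
(w(-142) + N)*(P(180, 114) + 21327) = (109*(-142) + 5342725)*(175 + 21327) = (-15478 + 5342725)*21502 = 5327247*21502 = 114546464994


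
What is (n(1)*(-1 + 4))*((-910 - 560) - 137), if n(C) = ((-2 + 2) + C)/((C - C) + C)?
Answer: -4821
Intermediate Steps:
n(C) = 1 (n(C) = (0 + C)/(0 + C) = C/C = 1)
(n(1)*(-1 + 4))*((-910 - 560) - 137) = (1*(-1 + 4))*((-910 - 560) - 137) = (1*3)*(-1470 - 137) = 3*(-1607) = -4821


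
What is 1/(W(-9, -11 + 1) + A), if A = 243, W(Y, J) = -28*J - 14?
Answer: 1/509 ≈ 0.0019646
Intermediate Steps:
W(Y, J) = -14 - 28*J
1/(W(-9, -11 + 1) + A) = 1/((-14 - 28*(-11 + 1)) + 243) = 1/((-14 - 28*(-10)) + 243) = 1/((-14 + 280) + 243) = 1/(266 + 243) = 1/509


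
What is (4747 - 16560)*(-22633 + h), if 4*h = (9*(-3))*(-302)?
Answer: 486565657/2 ≈ 2.4328e+8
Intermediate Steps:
h = 4077/2 (h = ((9*(-3))*(-302))/4 = (-27*(-302))/4 = (1/4)*8154 = 4077/2 ≈ 2038.5)
(4747 - 16560)*(-22633 + h) = (4747 - 16560)*(-22633 + 4077/2) = -11813*(-41189/2) = 486565657/2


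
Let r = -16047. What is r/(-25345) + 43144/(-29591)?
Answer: -618637903/749983895 ≈ -0.82487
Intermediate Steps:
r/(-25345) + 43144/(-29591) = -16047/(-25345) + 43144/(-29591) = -16047*(-1/25345) + 43144*(-1/29591) = 16047/25345 - 43144/29591 = -618637903/749983895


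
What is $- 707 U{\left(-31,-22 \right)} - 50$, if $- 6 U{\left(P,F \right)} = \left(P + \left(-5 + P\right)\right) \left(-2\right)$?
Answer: $\frac{47219}{3} \approx 15740.0$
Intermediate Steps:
$U{\left(P,F \right)} = - \frac{5}{3} + \frac{2 P}{3}$ ($U{\left(P,F \right)} = - \frac{\left(P + \left(-5 + P\right)\right) \left(-2\right)}{6} = - \frac{\left(-5 + 2 P\right) \left(-2\right)}{6} = - \frac{10 - 4 P}{6} = - \frac{5}{3} + \frac{2 P}{3}$)
$- 707 U{\left(-31,-22 \right)} - 50 = - 707 \left(- \frac{5}{3} + \frac{2}{3} \left(-31\right)\right) - 50 = - 707 \left(- \frac{5}{3} - \frac{62}{3}\right) - 50 = \left(-707\right) \left(- \frac{67}{3}\right) - 50 = \frac{47369}{3} - 50 = \frac{47219}{3}$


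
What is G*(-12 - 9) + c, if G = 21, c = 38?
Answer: -403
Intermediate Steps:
G*(-12 - 9) + c = 21*(-12 - 9) + 38 = 21*(-21) + 38 = -441 + 38 = -403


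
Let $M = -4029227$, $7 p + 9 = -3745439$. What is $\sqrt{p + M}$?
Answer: $i \sqrt{4564291} \approx 2136.4 i$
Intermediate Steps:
$p = -535064$ ($p = - \frac{9}{7} + \frac{1}{7} \left(-3745439\right) = - \frac{9}{7} - \frac{3745439}{7} = -535064$)
$\sqrt{p + M} = \sqrt{-535064 - 4029227} = \sqrt{-4564291} = i \sqrt{4564291}$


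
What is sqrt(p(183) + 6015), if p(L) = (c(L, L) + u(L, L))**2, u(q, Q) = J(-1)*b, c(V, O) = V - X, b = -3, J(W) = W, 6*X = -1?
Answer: sqrt(1464229)/6 ≈ 201.68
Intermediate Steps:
X = -1/6 (X = (1/6)*(-1) = -1/6 ≈ -0.16667)
c(V, O) = 1/6 + V (c(V, O) = V - 1*(-1/6) = V + 1/6 = 1/6 + V)
u(q, Q) = 3 (u(q, Q) = -1*(-3) = 3)
p(L) = (19/6 + L)**2 (p(L) = ((1/6 + L) + 3)**2 = (19/6 + L)**2)
sqrt(p(183) + 6015) = sqrt((19 + 6*183)**2/36 + 6015) = sqrt((19 + 1098)**2/36 + 6015) = sqrt((1/36)*1117**2 + 6015) = sqrt((1/36)*1247689 + 6015) = sqrt(1247689/36 + 6015) = sqrt(1464229/36) = sqrt(1464229)/6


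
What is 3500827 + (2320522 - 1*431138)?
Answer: 5390211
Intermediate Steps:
3500827 + (2320522 - 1*431138) = 3500827 + (2320522 - 431138) = 3500827 + 1889384 = 5390211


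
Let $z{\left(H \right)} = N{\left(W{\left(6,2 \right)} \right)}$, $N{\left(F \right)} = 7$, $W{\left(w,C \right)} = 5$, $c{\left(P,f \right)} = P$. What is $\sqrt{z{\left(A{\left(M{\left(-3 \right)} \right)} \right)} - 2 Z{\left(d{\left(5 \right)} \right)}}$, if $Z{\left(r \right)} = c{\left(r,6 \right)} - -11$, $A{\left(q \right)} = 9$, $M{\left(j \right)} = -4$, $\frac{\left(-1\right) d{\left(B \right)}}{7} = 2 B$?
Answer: $5 \sqrt{5} \approx 11.18$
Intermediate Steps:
$d{\left(B \right)} = - 14 B$ ($d{\left(B \right)} = - 7 \cdot 2 B = - 14 B$)
$z{\left(H \right)} = 7$
$Z{\left(r \right)} = 11 + r$ ($Z{\left(r \right)} = r - -11 = r + 11 = 11 + r$)
$\sqrt{z{\left(A{\left(M{\left(-3 \right)} \right)} \right)} - 2 Z{\left(d{\left(5 \right)} \right)}} = \sqrt{7 - 2 \left(11 - 70\right)} = \sqrt{7 - -118} = \sqrt{7 + 118} = \sqrt{125} = 5 \sqrt{5}$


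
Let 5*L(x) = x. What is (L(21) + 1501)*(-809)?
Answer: -6088534/5 ≈ -1.2177e+6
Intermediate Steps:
L(x) = x/5
(L(21) + 1501)*(-809) = ((⅕)*21 + 1501)*(-809) = (21/5 + 1501)*(-809) = (7526/5)*(-809) = -6088534/5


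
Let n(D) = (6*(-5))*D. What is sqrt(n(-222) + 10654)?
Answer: sqrt(17314) ≈ 131.58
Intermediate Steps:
n(D) = -30*D
sqrt(n(-222) + 10654) = sqrt(-30*(-222) + 10654) = sqrt(6660 + 10654) = sqrt(17314)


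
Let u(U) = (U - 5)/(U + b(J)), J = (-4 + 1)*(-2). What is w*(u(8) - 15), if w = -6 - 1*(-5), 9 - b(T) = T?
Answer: 162/11 ≈ 14.727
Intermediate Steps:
J = 6 (J = -3*(-2) = 6)
b(T) = 9 - T
u(U) = (-5 + U)/(3 + U) (u(U) = (U - 5)/(U + (9 - 1*6)) = (-5 + U)/(U + (9 - 6)) = (-5 + U)/(U + 3) = (-5 + U)/(3 + U))
w = -1 (w = -6 + 5 = -1)
w*(u(8) - 15) = -((-5 + 8)/(3 + 8) - 15) = -(3/11 - 15) = -1*(-162/11) = 162/11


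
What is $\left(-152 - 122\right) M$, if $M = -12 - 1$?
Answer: $3562$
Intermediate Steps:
$M = -13$
$\left(-152 - 122\right) M = \left(-152 - 122\right) \left(-13\right) = \left(-274\right) \left(-13\right) = 3562$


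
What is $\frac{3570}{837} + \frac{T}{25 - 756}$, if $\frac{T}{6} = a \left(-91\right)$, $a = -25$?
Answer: $- \frac{2938460}{203949} \approx -14.408$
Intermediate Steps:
$T = 13650$ ($T = 6 \left(\left(-25\right) \left(-91\right)\right) = 6 \cdot 2275 = 13650$)
$\frac{3570}{837} + \frac{T}{25 - 756} = \frac{3570}{837} + \frac{13650}{25 - 756} = 3570 \cdot \frac{1}{837} + \frac{13650}{25 - 756} = \frac{1190}{279} + \frac{13650}{-731} = \frac{1190}{279} + 13650 \left(- \frac{1}{731}\right) = \frac{1190}{279} - \frac{13650}{731} = - \frac{2938460}{203949}$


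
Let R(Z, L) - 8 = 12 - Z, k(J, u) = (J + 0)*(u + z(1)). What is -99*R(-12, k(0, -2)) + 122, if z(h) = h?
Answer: -3046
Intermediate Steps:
k(J, u) = J*(1 + u) (k(J, u) = (J + 0)*(u + 1) = J*(1 + u))
R(Z, L) = 20 - Z (R(Z, L) = 8 + (12 - Z) = 20 - Z)
-99*R(-12, k(0, -2)) + 122 = -99*(20 - 1*(-12)) + 122 = -99*(20 + 12) + 122 = -99*32 + 122 = -3168 + 122 = -3046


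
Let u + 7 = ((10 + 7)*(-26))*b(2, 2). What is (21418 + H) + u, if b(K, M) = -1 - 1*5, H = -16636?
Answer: 7427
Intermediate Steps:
b(K, M) = -6 (b(K, M) = -1 - 5 = -6)
u = 2645 (u = -7 + ((10 + 7)*(-26))*(-6) = -7 + (17*(-26))*(-6) = -7 - 442*(-6) = -7 + 2652 = 2645)
(21418 + H) + u = (21418 - 16636) + 2645 = 4782 + 2645 = 7427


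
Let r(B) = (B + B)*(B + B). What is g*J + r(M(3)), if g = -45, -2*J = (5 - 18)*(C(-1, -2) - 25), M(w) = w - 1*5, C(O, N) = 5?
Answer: 5866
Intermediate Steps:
M(w) = -5 + w (M(w) = w - 5 = -5 + w)
r(B) = 4*B**2 (r(B) = (2*B)*(2*B) = 4*B**2)
J = -130 (J = -(5 - 18)*(5 - 25)/2 = -(-13)*(-20)/2 = -1/2*260 = -130)
g*J + r(M(3)) = -45*(-130) + 4*(-5 + 3)**2 = 5850 + 4*(-2)**2 = 5850 + 4*4 = 5850 + 16 = 5866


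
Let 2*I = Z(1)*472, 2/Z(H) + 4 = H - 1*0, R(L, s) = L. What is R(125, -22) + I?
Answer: -97/3 ≈ -32.333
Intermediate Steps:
Z(H) = 2/(-4 + H) (Z(H) = 2/(-4 + (H - 1*0)) = 2/(-4 + (H + 0)) = 2/(-4 + H))
I = -472/3 (I = ((2/(-4 + 1))*472)/2 = ((2/(-3))*472)/2 = ((2*(-⅓))*472)/2 = (-⅔*472)/2 = (½)*(-944/3) = -472/3 ≈ -157.33)
R(125, -22) + I = 125 - 472/3 = -97/3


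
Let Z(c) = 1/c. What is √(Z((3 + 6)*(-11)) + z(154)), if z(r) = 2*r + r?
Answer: √503107/33 ≈ 21.494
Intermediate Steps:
z(r) = 3*r
√(Z((3 + 6)*(-11)) + z(154)) = √(1/((3 + 6)*(-11)) + 3*154) = √(1/(9*(-11)) + 462) = √(1/(-99) + 462) = √(-1/99 + 462) = √(45737/99) = √503107/33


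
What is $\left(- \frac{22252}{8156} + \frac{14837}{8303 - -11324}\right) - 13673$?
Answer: $- \frac{547264913227}{40019453} \approx -13675.0$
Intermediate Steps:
$\left(- \frac{22252}{8156} + \frac{14837}{8303 - -11324}\right) - 13673 = \left(\left(-22252\right) \frac{1}{8156} + \frac{14837}{8303 + 11324}\right) - 13673 = \left(- \frac{5563}{2039} + \frac{14837}{19627}\right) - 13673 = - \frac{78932358}{40019453} - 13673 = - \frac{547264913227}{40019453}$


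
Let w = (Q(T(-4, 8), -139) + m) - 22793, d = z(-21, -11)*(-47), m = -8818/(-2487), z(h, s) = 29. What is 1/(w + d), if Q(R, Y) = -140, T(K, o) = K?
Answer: -2487/60415334 ≈ -4.1165e-5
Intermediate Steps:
m = 8818/2487 (m = -8818*(-1/2487) = 8818/2487 ≈ 3.5456)
d = -1363 (d = 29*(-47) = -1363)
w = -57025553/2487 (w = (-140 + 8818/2487) - 22793 = -339362/2487 - 22793 = -57025553/2487 ≈ -22929.)
1/(w + d) = 1/(-57025553/2487 - 1363) = 1/(-60415334/2487) = -2487/60415334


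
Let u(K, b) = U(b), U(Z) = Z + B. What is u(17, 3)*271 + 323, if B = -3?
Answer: 323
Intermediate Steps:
U(Z) = -3 + Z (U(Z) = Z - 3 = -3 + Z)
u(K, b) = -3 + b
u(17, 3)*271 + 323 = (-3 + 3)*271 + 323 = 0*271 + 323 = 0 + 323 = 323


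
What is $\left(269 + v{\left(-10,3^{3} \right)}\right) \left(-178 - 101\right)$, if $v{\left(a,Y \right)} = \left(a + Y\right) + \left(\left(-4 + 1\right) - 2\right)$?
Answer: $-78399$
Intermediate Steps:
$v{\left(a,Y \right)} = -5 + Y + a$ ($v{\left(a,Y \right)} = \left(Y + a\right) - 5 = -5 + Y + a$)
$\left(269 + v{\left(-10,3^{3} \right)}\right) \left(-178 - 101\right) = \left(269 - \left(15 - 27\right)\right) \left(-178 - 101\right) = \left(269 - -12\right) \left(-279\right) = \left(269 + 12\right) \left(-279\right) = 281 \left(-279\right) = -78399$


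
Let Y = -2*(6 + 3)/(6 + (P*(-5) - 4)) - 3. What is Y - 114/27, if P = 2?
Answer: -179/36 ≈ -4.9722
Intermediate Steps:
Y = -3/4 (Y = -2*(6 + 3)/(6 + (2*(-5) - 4)) - 3 = -18/(6 + (-10 - 4)) - 3 = -18/(6 - 14) - 3 = -18/(-8) - 3 = -18*(-1)/8 - 3 = -2*(-9/8) - 3 = 9/4 - 3 = -3/4 ≈ -0.75000)
Y - 114/27 = -3/4 - 114/27 = -3/4 + (1/27)*(-114) = -3/4 - 38/9 = -179/36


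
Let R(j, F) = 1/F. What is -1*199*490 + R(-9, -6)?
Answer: -585061/6 ≈ -97510.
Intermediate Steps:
-1*199*490 + R(-9, -6) = -1*199*490 + 1/(-6) = -199*490 - ⅙ = -97510 - ⅙ = -585061/6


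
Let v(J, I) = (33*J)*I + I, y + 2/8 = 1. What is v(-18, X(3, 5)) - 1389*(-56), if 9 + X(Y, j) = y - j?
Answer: 342565/4 ≈ 85641.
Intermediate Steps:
y = ¾ (y = -¼ + 1 = ¾ ≈ 0.75000)
X(Y, j) = -33/4 - j (X(Y, j) = -9 + (¾ - j) = -33/4 - j)
v(J, I) = I + 33*I*J (v(J, I) = 33*I*J + I = I + 33*I*J)
v(-18, X(3, 5)) - 1389*(-56) = (-33/4 - 1*5)*(1 + 33*(-18)) - 1389*(-56) = (-33/4 - 5)*(1 - 594) + 77784 = -53/4*(-593) + 77784 = 31429/4 + 77784 = 342565/4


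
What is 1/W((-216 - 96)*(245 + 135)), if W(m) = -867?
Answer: -1/867 ≈ -0.0011534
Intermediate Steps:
1/W((-216 - 96)*(245 + 135)) = 1/(-867) = -1/867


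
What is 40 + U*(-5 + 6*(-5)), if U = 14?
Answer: -450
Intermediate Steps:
40 + U*(-5 + 6*(-5)) = 40 + 14*(-5 + 6*(-5)) = 40 + 14*(-5 - 30) = 40 + 14*(-35) = 40 - 490 = -450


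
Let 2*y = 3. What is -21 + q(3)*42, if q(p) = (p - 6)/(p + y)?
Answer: -49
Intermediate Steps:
y = 3/2 (y = (½)*3 = 3/2 ≈ 1.5000)
q(p) = (-6 + p)/(3/2 + p) (q(p) = (p - 6)/(p + 3/2) = (-6 + p)/(3/2 + p))
-21 + q(3)*42 = -21 + (2*(-6 + 3)/(3 + 2*3))*42 = -21 + (2*(-3)/(3 + 6))*42 = -21 + (2*(-3)/9)*42 = -21 + (2*(⅑)*(-3))*42 = -21 - ⅔*42 = -21 - 28 = -49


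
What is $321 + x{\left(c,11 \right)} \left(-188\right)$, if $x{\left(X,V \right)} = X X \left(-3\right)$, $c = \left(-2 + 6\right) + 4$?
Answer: $36417$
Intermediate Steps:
$c = 8$ ($c = 4 + 4 = 8$)
$x{\left(X,V \right)} = - 3 X^{2}$ ($x{\left(X,V \right)} = X^{2} \left(-3\right) = - 3 X^{2}$)
$321 + x{\left(c,11 \right)} \left(-188\right) = 321 + - 3 \cdot 8^{2} \left(-188\right) = 321 + \left(-3\right) 64 \left(-188\right) = 321 - -36096 = 321 + 36096 = 36417$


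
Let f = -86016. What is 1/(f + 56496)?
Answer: -1/29520 ≈ -3.3875e-5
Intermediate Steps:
1/(f + 56496) = 1/(-86016 + 56496) = 1/(-29520) = -1/29520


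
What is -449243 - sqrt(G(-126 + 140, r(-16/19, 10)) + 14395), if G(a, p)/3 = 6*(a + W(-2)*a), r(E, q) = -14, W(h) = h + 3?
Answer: -449243 - sqrt(14899) ≈ -4.4937e+5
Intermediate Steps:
W(h) = 3 + h
G(a, p) = 36*a (G(a, p) = 3*(6*(a + (3 - 2)*a)) = 3*(6*(a + 1*a)) = 3*(6*(a + a)) = 3*(6*(2*a)) = 3*(12*a) = 36*a)
-449243 - sqrt(G(-126 + 140, r(-16/19, 10)) + 14395) = -449243 - sqrt(36*(-126 + 140) + 14395) = -449243 - sqrt(36*14 + 14395) = -449243 - sqrt(504 + 14395) = -449243 - sqrt(14899)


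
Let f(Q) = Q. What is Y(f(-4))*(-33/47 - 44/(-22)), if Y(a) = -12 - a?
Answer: -488/47 ≈ -10.383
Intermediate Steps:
Y(f(-4))*(-33/47 - 44/(-22)) = (-12 - 1*(-4))*(-33/47 - 44/(-22)) = (-12 + 4)*(-33*1/47 - 44*(-1/22)) = -8*(-33/47 + 2) = -8*61/47 = -488/47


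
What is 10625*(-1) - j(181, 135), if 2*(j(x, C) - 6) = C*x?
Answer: -45697/2 ≈ -22849.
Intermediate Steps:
j(x, C) = 6 + C*x/2 (j(x, C) = 6 + (C*x)/2 = 6 + C*x/2)
10625*(-1) - j(181, 135) = 10625*(-1) - (6 + (½)*135*181) = -10625 - (6 + 24435/2) = -10625 - 1*24447/2 = -10625 - 24447/2 = -45697/2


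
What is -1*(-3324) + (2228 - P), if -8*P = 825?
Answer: 45241/8 ≈ 5655.1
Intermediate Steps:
P = -825/8 (P = -1/8*825 = -825/8 ≈ -103.13)
-1*(-3324) + (2228 - P) = -1*(-3324) + (2228 - 1*(-825/8)) = 3324 + (2228 + 825/8) = 3324 + 18649/8 = 45241/8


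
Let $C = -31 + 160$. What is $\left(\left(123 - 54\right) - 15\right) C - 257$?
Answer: $6709$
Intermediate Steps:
$C = 129$
$\left(\left(123 - 54\right) - 15\right) C - 257 = \left(\left(123 - 54\right) - 15\right) 129 - 257 = \left(69 - 15\right) 129 - 257 = 54 \cdot 129 - 257 = 6966 - 257 = 6709$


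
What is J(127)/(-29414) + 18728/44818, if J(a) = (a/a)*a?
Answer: 272586753/659138326 ≈ 0.41355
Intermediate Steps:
J(a) = a (J(a) = 1*a = a)
J(127)/(-29414) + 18728/44818 = 127/(-29414) + 18728/44818 = 127*(-1/29414) + 18728*(1/44818) = -127/29414 + 9364/22409 = 272586753/659138326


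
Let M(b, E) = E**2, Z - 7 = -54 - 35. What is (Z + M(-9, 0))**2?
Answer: 6724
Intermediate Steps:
Z = -82 (Z = 7 + (-54 - 35) = 7 - 89 = -82)
(Z + M(-9, 0))**2 = (-82 + 0**2)**2 = (-82 + 0)**2 = (-82)**2 = 6724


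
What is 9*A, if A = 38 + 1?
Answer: 351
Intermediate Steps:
A = 39
9*A = 9*39 = 351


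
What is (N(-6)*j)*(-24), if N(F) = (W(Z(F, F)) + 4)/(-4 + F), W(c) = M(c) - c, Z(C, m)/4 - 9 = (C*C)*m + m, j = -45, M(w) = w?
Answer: -432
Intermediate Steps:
Z(C, m) = 36 + 4*m + 4*m*C² (Z(C, m) = 36 + 4*((C*C)*m + m) = 36 + 4*(C²*m + m) = 36 + 4*(m*C² + m) = 36 + 4*(m + m*C²) = 36 + (4*m + 4*m*C²) = 36 + 4*m + 4*m*C²)
W(c) = 0 (W(c) = c - c = 0)
N(F) = 4/(-4 + F) (N(F) = (0 + 4)/(-4 + F) = 4/(-4 + F))
(N(-6)*j)*(-24) = ((4/(-4 - 6))*(-45))*(-24) = ((4/(-10))*(-45))*(-24) = ((4*(-⅒))*(-45))*(-24) = -⅖*(-45)*(-24) = 18*(-24) = -432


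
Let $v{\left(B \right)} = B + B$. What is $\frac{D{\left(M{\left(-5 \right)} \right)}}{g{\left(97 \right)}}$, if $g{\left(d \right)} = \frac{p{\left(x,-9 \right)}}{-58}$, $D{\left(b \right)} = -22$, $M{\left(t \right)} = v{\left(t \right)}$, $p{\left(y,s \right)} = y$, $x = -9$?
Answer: $- \frac{1276}{9} \approx -141.78$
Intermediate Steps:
$v{\left(B \right)} = 2 B$
$M{\left(t \right)} = 2 t$
$g{\left(d \right)} = \frac{9}{58}$ ($g{\left(d \right)} = - \frac{9}{-58} = \left(-9\right) \left(- \frac{1}{58}\right) = \frac{9}{58}$)
$\frac{D{\left(M{\left(-5 \right)} \right)}}{g{\left(97 \right)}} = - \frac{22}{\frac{9}{58}} = \left(-22\right) \frac{58}{9} = - \frac{1276}{9}$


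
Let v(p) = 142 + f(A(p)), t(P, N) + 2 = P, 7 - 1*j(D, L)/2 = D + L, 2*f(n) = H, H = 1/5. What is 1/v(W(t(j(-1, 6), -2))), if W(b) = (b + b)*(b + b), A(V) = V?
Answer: 10/1421 ≈ 0.0070373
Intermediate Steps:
H = 1/5 (H = 1*(1/5) = 1/5 ≈ 0.20000)
f(n) = 1/10 (f(n) = (1/2)*(1/5) = 1/10)
j(D, L) = 14 - 2*D - 2*L (j(D, L) = 14 - 2*(D + L) = 14 + (-2*D - 2*L) = 14 - 2*D - 2*L)
t(P, N) = -2 + P
W(b) = 4*b**2 (W(b) = (2*b)*(2*b) = 4*b**2)
v(p) = 1421/10 (v(p) = 142 + 1/10 = 1421/10)
1/v(W(t(j(-1, 6), -2))) = 1/(1421/10) = 10/1421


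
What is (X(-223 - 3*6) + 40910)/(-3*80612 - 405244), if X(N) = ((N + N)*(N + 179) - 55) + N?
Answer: -35249/323540 ≈ -0.10895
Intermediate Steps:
X(N) = -55 + N + 2*N*(179 + N) (X(N) = ((2*N)*(179 + N) - 55) + N = (2*N*(179 + N) - 55) + N = (-55 + 2*N*(179 + N)) + N = -55 + N + 2*N*(179 + N))
(X(-223 - 3*6) + 40910)/(-3*80612 - 405244) = ((-55 + 2*(-223 - 3*6)**2 + 359*(-223 - 3*6)) + 40910)/(-3*80612 - 405244) = ((-55 + 2*(-223 - 1*18)**2 + 359*(-223 - 1*18)) + 40910)/(-241836 - 405244) = ((-55 + 2*(-223 - 18)**2 + 359*(-223 - 18)) + 40910)/(-647080) = ((-55 + 2*(-241)**2 + 359*(-241)) + 40910)*(-1/647080) = ((-55 + 2*58081 - 86519) + 40910)*(-1/647080) = ((-55 + 116162 - 86519) + 40910)*(-1/647080) = (29588 + 40910)*(-1/647080) = 70498*(-1/647080) = -35249/323540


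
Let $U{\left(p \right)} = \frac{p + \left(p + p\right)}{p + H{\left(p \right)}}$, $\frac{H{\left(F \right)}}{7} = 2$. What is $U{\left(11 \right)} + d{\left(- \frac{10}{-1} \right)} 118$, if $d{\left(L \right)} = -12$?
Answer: $- \frac{35367}{25} \approx -1414.7$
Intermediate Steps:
$H{\left(F \right)} = 14$ ($H{\left(F \right)} = 7 \cdot 2 = 14$)
$U{\left(p \right)} = \frac{3 p}{14 + p}$ ($U{\left(p \right)} = \frac{p + \left(p + p\right)}{p + 14} = \frac{p + 2 p}{14 + p} = \frac{3 p}{14 + p}$)
$U{\left(11 \right)} + d{\left(- \frac{10}{-1} \right)} 118 = 3 \cdot 11 \frac{1}{14 + 11} - 1416 = 3 \cdot 11 \cdot \frac{1}{25} - 1416 = \frac{33}{25} - 1416 = - \frac{35367}{25}$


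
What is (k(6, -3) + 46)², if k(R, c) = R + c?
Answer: 2401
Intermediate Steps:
(k(6, -3) + 46)² = ((6 - 3) + 46)² = (3 + 46)² = 49² = 2401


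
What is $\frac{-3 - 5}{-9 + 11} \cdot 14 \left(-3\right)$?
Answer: $168$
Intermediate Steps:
$\frac{-3 - 5}{-9 + 11} \cdot 14 \left(-3\right) = - \frac{8}{2} \cdot 14 \left(-3\right) = \left(-8\right) \frac{1}{2} \cdot 14 \left(-3\right) = \left(-4\right) 14 \left(-3\right) = \left(-56\right) \left(-3\right) = 168$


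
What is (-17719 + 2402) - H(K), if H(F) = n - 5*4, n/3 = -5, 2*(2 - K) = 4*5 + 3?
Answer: -15282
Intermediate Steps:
K = -19/2 (K = 2 - (4*5 + 3)/2 = 2 - (20 + 3)/2 = 2 - 1/2*23 = 2 - 23/2 = -19/2 ≈ -9.5000)
n = -15 (n = 3*(-5) = -15)
H(F) = -35 (H(F) = -15 - 5*4 = -15 - 20 = -35)
(-17719 + 2402) - H(K) = (-17719 + 2402) - 1*(-35) = -15317 + 35 = -15282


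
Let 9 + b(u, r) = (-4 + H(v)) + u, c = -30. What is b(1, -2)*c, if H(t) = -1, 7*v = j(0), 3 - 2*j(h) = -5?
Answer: 390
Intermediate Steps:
j(h) = 4 (j(h) = 3/2 - ½*(-5) = 3/2 + 5/2 = 4)
v = 4/7 (v = (⅐)*4 = 4/7 ≈ 0.57143)
b(u, r) = -14 + u (b(u, r) = -9 + ((-4 - 1) + u) = -9 + (-5 + u) = -14 + u)
b(1, -2)*c = (-14 + 1)*(-30) = -13*(-30) = 390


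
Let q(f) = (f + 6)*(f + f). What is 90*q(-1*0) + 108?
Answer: 108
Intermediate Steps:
q(f) = 2*f*(6 + f) (q(f) = (6 + f)*(2*f) = 2*f*(6 + f))
90*q(-1*0) + 108 = 90*(2*(-1*0)*(6 - 1*0)) + 108 = 90*(2*0*(6 + 0)) + 108 = 90*(2*0*6) + 108 = 90*0 + 108 = 0 + 108 = 108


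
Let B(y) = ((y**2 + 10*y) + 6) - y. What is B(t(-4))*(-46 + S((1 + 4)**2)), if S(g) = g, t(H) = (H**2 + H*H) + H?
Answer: -21882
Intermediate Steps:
t(H) = H + 2*H**2 (t(H) = (H**2 + H**2) + H = 2*H**2 + H = H + 2*H**2)
B(y) = 6 + y**2 + 9*y (B(y) = (6 + y**2 + 10*y) - y = 6 + y**2 + 9*y)
B(t(-4))*(-46 + S((1 + 4)**2)) = (6 + (-4*(1 + 2*(-4)))**2 + 9*(-4*(1 + 2*(-4))))*(-46 + (1 + 4)**2) = (6 + (-4*(1 - 8))**2 + 9*(-4*(1 - 8)))*(-46 + 5**2) = (6 + (-4*(-7))**2 + 9*(-4*(-7)))*(-46 + 25) = (6 + 28**2 + 9*28)*(-21) = (6 + 784 + 252)*(-21) = 1042*(-21) = -21882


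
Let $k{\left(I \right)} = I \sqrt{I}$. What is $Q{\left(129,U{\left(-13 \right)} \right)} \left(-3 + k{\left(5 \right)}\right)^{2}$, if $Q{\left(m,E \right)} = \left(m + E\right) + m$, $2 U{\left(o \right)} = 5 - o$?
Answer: $35778 - 8010 \sqrt{5} \approx 17867.0$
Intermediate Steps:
$U{\left(o \right)} = \frac{5}{2} - \frac{o}{2}$ ($U{\left(o \right)} = \frac{5 - o}{2} = \frac{5}{2} - \frac{o}{2}$)
$k{\left(I \right)} = I^{\frac{3}{2}}$
$Q{\left(m,E \right)} = E + 2 m$ ($Q{\left(m,E \right)} = \left(E + m\right) + m = E + 2 m$)
$Q{\left(129,U{\left(-13 \right)} \right)} \left(-3 + k{\left(5 \right)}\right)^{2} = \left(\left(\frac{5}{2} - - \frac{13}{2}\right) + 2 \cdot 129\right) \left(-3 + 5^{\frac{3}{2}}\right)^{2} = \left(\left(\frac{5}{2} + \frac{13}{2}\right) + 258\right) \left(-3 + 5 \sqrt{5}\right)^{2} = \left(9 + 258\right) \left(-3 + 5 \sqrt{5}\right)^{2} = 267 \left(-3 + 5 \sqrt{5}\right)^{2}$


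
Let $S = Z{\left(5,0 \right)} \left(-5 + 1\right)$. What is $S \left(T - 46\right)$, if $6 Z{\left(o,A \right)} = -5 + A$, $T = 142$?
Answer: $320$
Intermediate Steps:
$Z{\left(o,A \right)} = - \frac{5}{6} + \frac{A}{6}$ ($Z{\left(o,A \right)} = \frac{-5 + A}{6} = - \frac{5}{6} + \frac{A}{6}$)
$S = \frac{10}{3}$ ($S = \left(- \frac{5}{6} + \frac{1}{6} \cdot 0\right) \left(-5 + 1\right) = \left(- \frac{5}{6} + 0\right) \left(-4\right) = \left(- \frac{5}{6}\right) \left(-4\right) = \frac{10}{3} \approx 3.3333$)
$S \left(T - 46\right) = \frac{10 \left(142 - 46\right)}{3} = \frac{10}{3} \cdot 96 = 320$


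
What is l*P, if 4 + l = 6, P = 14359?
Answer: 28718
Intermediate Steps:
l = 2 (l = -4 + 6 = 2)
l*P = 2*14359 = 28718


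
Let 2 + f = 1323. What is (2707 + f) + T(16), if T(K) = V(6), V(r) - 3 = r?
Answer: 4037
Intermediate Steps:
f = 1321 (f = -2 + 1323 = 1321)
V(r) = 3 + r
T(K) = 9 (T(K) = 3 + 6 = 9)
(2707 + f) + T(16) = (2707 + 1321) + 9 = 4028 + 9 = 4037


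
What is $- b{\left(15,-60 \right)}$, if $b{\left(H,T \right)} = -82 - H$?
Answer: $97$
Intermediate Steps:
$- b{\left(15,-60 \right)} = - (-82 - 15) = \left(-1\right) \left(-97\right) = 97$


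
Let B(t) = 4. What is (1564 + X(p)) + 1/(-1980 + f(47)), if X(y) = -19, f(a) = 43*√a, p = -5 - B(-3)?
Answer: 5922750885/3833497 - 43*√47/3833497 ≈ 1545.0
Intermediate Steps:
p = -9 (p = -5 - 1*4 = -5 - 4 = -9)
(1564 + X(p)) + 1/(-1980 + f(47)) = (1564 - 19) + 1/(-1980 + 43*√47) = 1545 + 1/(-1980 + 43*√47)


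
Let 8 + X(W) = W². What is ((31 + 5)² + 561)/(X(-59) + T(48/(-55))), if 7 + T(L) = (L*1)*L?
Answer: 5617425/10486954 ≈ 0.53566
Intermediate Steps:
X(W) = -8 + W²
T(L) = -7 + L² (T(L) = -7 + (L*1)*L = -7 + L*L = -7 + L²)
((31 + 5)² + 561)/(X(-59) + T(48/(-55))) = ((31 + 5)² + 561)/((-8 + (-59)²) + (-7 + (48/(-55))²)) = (36² + 561)/((-8 + 3481) + (-7 + (48*(-1/55))²)) = (1296 + 561)/(3473 + (-7 + (-48/55)²)) = 1857/(3473 + (-7 + 2304/3025)) = 1857/(3473 - 18871/3025) = 1857/(10486954/3025) = 1857*(3025/10486954) = 5617425/10486954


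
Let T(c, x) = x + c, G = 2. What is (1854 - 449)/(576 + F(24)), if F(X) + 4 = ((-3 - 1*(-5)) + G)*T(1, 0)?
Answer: 1405/576 ≈ 2.4392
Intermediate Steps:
T(c, x) = c + x
F(X) = 0 (F(X) = -4 + ((-3 - 1*(-5)) + 2)*(1 + 0) = -4 + ((-3 + 5) + 2)*1 = -4 + (2 + 2)*1 = -4 + 4*1 = -4 + 4 = 0)
(1854 - 449)/(576 + F(24)) = (1854 - 449)/(576 + 0) = 1405/576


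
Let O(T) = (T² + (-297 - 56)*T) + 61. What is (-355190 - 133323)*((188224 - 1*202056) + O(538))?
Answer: -41894386367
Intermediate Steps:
O(T) = 61 + T² - 353*T (O(T) = (T² - 353*T) + 61 = 61 + T² - 353*T)
(-355190 - 133323)*((188224 - 1*202056) + O(538)) = (-355190 - 133323)*((188224 - 1*202056) + (61 + 538² - 353*538)) = -488513*((188224 - 202056) + (61 + 289444 - 189914)) = -488513*(-13832 + 99591) = -488513*85759 = -41894386367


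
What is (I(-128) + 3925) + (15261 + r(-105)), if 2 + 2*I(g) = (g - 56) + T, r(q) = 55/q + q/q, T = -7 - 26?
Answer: 801233/42 ≈ 19077.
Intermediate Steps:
T = -33
r(q) = 1 + 55/q (r(q) = 55/q + 1 = 1 + 55/q)
I(g) = -91/2 + g/2 (I(g) = -1 + ((g - 56) - 33)/2 = -1 + ((-56 + g) - 33)/2 = -1 + (-89 + g)/2 = -1 + (-89/2 + g/2) = -91/2 + g/2)
(I(-128) + 3925) + (15261 + r(-105)) = ((-91/2 + (½)*(-128)) + 3925) + (15261 + (55 - 105)/(-105)) = ((-91/2 - 64) + 3925) + (15261 - 1/105*(-50)) = (-219/2 + 3925) + (15261 + 10/21) = 7631/2 + 320491/21 = 801233/42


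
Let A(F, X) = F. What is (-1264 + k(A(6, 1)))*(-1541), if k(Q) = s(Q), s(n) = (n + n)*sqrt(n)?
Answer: 1947824 - 18492*sqrt(6) ≈ 1.9025e+6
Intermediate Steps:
s(n) = 2*n**(3/2) (s(n) = (2*n)*sqrt(n) = 2*n**(3/2))
k(Q) = 2*Q**(3/2)
(-1264 + k(A(6, 1)))*(-1541) = (-1264 + 2*6**(3/2))*(-1541) = (-1264 + 2*(6*sqrt(6)))*(-1541) = (-1264 + 12*sqrt(6))*(-1541) = 1947824 - 18492*sqrt(6)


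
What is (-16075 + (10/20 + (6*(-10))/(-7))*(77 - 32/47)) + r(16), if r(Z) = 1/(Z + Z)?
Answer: -161948487/10528 ≈ -15383.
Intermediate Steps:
r(Z) = 1/(2*Z)
(-16075 + (10/20 + (6*(-10))/(-7))*(77 - 32/47)) + r(16) = (-16075 + (10/20 + (6*(-10))/(-7))*(77 - 32/47)) + (½)/16 = (-16075 + (10*(1/20) - 60*(-⅐))*(77 - 32*1/47)) + (½)*(1/16) = (-16075 + (½ + 60/7)*(77 - 32/47)) + 1/32 = (-16075 + (127/14)*(3587/47)) + 1/32 = (-16075 + 455549/658) + 1/32 = -10121801/658 + 1/32 = -161948487/10528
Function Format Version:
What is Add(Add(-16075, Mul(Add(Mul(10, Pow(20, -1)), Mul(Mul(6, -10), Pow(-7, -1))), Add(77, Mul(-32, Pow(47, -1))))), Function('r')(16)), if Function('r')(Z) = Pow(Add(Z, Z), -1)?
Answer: Rational(-161948487, 10528) ≈ -15383.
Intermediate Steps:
Function('r')(Z) = Mul(Rational(1, 2), Pow(Z, -1)) (Function('r')(Z) = Pow(Mul(2, Z), -1) = Mul(Rational(1, 2), Pow(Z, -1)))
Add(Add(-16075, Mul(Add(Mul(10, Pow(20, -1)), Mul(Mul(6, -10), Pow(-7, -1))), Add(77, Mul(-32, Pow(47, -1))))), Function('r')(16)) = Add(Add(-16075, Mul(Add(Mul(10, Pow(20, -1)), Mul(Mul(6, -10), Pow(-7, -1))), Add(77, Mul(-32, Pow(47, -1))))), Mul(Rational(1, 2), Pow(16, -1))) = Add(Add(-16075, Mul(Add(Mul(10, Rational(1, 20)), Mul(-60, Rational(-1, 7))), Add(77, Mul(-32, Rational(1, 47))))), Mul(Rational(1, 2), Rational(1, 16))) = Add(Add(-16075, Mul(Add(Rational(1, 2), Rational(60, 7)), Add(77, Rational(-32, 47)))), Rational(1, 32)) = Add(Add(-16075, Mul(Rational(127, 14), Rational(3587, 47))), Rational(1, 32)) = Add(Add(-16075, Rational(455549, 658)), Rational(1, 32)) = Add(Rational(-10121801, 658), Rational(1, 32)) = Rational(-161948487, 10528)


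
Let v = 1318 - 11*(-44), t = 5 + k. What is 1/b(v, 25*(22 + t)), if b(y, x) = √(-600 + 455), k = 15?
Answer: -I*√145/145 ≈ -0.083045*I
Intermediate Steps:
t = 20 (t = 5 + 15 = 20)
v = 1802 (v = 1318 + 484 = 1802)
b(y, x) = I*√145 (b(y, x) = √(-145) = I*√145)
1/b(v, 25*(22 + t)) = 1/(I*√145) = -I*√145/145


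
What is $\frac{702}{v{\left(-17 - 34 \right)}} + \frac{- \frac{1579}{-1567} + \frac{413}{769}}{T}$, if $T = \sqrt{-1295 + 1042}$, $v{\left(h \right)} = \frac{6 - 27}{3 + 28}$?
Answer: $- \frac{7254}{7} - \frac{1861422 i \sqrt{253}}{304870819} \approx -1036.3 - 0.097116 i$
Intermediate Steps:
$v{\left(h \right)} = - \frac{21}{31}$
$T = i \sqrt{253}$ ($T = \sqrt{-253} = i \sqrt{253} \approx 15.906 i$)
$\frac{702}{v{\left(-17 - 34 \right)}} + \frac{- \frac{1579}{-1567} + \frac{413}{769}}{T} = \frac{702}{- \frac{21}{31}} + \frac{- \frac{1579}{-1567} + \frac{413}{769}}{i \sqrt{253}} = 702 \left(- \frac{31}{21}\right) + \left(\left(-1579\right) \left(- \frac{1}{1567}\right) + 413 \cdot \frac{1}{769}\right) \left(- \frac{i \sqrt{253}}{253}\right) = - \frac{7254}{7} + \left(\frac{1579}{1567} + \frac{413}{769}\right) \left(- \frac{i \sqrt{253}}{253}\right) = - \frac{7254}{7} + \frac{1861422 \left(- \frac{i \sqrt{253}}{253}\right)}{1205023} = - \frac{7254}{7} - \frac{1861422 i \sqrt{253}}{304870819}$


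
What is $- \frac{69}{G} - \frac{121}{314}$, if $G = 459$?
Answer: $- \frac{25735}{48042} \approx -0.53568$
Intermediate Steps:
$- \frac{69}{G} - \frac{121}{314} = - \frac{69}{459} - \frac{121}{314} = \left(-69\right) \frac{1}{459} - \frac{121}{314} = - \frac{23}{153} - \frac{121}{314} = - \frac{25735}{48042}$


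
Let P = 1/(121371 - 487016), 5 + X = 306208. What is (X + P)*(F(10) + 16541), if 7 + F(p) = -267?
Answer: 1821279281058378/365645 ≈ 4.9810e+9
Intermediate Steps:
X = 306203 (X = -5 + 306208 = 306203)
F(p) = -274 (F(p) = -7 - 267 = -274)
P = -1/365645 (P = 1/(-365645) = -1/365645 ≈ -2.7349e-6)
(X + P)*(F(10) + 16541) = (306203 - 1/365645)*(-274 + 16541) = (111961595934/365645)*16267 = 1821279281058378/365645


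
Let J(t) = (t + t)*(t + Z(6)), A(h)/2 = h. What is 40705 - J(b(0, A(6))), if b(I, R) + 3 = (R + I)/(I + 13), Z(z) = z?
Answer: 6881899/169 ≈ 40721.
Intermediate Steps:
A(h) = 2*h
b(I, R) = -3 + (I + R)/(13 + I) (b(I, R) = -3 + (R + I)/(I + 13) = -3 + (I + R)/(13 + I))
J(t) = 2*t*(6 + t) (J(t) = (t + t)*(t + 6) = (2*t)*(6 + t) = 2*t*(6 + t))
40705 - J(b(0, A(6))) = 40705 - 2*(-39 + 2*6 - 2*0)/(13 + 0)*(6 + (-39 + 2*6 - 2*0)/(13 + 0)) = 40705 - 2*(-39 + 12 + 0)/13*(6 + (-39 + 12 + 0)/13) = 40705 - 2*(1/13)*(-27)*(6 + (1/13)*(-27)) = 40705 - 2*(-27)*(6 - 27/13)/13 = 40705 - 2*(-27)*51/(13*13) = 40705 - 1*(-2754/169) = 40705 + 2754/169 = 6881899/169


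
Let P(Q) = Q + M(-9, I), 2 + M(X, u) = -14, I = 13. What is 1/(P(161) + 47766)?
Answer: 1/47911 ≈ 2.0872e-5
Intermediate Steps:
M(X, u) = -16 (M(X, u) = -2 - 14 = -16)
P(Q) = -16 + Q (P(Q) = Q - 16 = -16 + Q)
1/(P(161) + 47766) = 1/((-16 + 161) + 47766) = 1/(145 + 47766) = 1/47911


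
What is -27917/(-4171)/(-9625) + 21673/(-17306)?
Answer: -870564680477/694764512750 ≈ -1.2530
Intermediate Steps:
-27917/(-4171)/(-9625) + 21673/(-17306) = -27917*(-1/4171)*(-1/9625) + 21673*(-1/17306) = (27917/4171)*(-1/9625) - 21673/17306 = -27917/40145875 - 21673/17306 = -870564680477/694764512750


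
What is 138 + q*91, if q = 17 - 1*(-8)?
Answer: 2413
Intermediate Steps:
q = 25 (q = 17 + 8 = 25)
138 + q*91 = 138 + 25*91 = 138 + 2275 = 2413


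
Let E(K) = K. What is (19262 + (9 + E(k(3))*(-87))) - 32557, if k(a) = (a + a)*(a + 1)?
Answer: -15374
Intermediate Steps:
k(a) = 2*a*(1 + a) (k(a) = (2*a)*(1 + a) = 2*a*(1 + a))
(19262 + (9 + E(k(3))*(-87))) - 32557 = (19262 + (9 + (2*3*(1 + 3))*(-87))) - 32557 = (19262 + (9 + (2*3*4)*(-87))) - 32557 = (19262 + (9 + 24*(-87))) - 32557 = (19262 + (9 - 2088)) - 32557 = (19262 - 2079) - 32557 = 17183 - 32557 = -15374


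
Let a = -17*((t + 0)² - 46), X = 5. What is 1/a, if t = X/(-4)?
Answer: 16/12087 ≈ 0.0013237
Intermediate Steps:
t = -5/4 (t = 5/(-4) = 5*(-¼) = -5/4 ≈ -1.2500)
a = 12087/16 (a = -17*((-5/4 + 0)² - 46) = -17*((-5/4)² - 46) = -17*(25/16 - 46) = -17*(-711/16) = 12087/16 ≈ 755.44)
1/a = 1/(12087/16) = 16/12087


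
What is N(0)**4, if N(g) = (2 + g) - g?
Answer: 16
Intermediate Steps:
N(g) = 2
N(0)**4 = 2**4 = 16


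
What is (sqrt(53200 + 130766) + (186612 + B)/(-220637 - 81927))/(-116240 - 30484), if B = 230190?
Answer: 69467/7398900056 - sqrt(183966)/146724 ≈ -0.0029139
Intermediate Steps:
(sqrt(53200 + 130766) + (186612 + B)/(-220637 - 81927))/(-116240 - 30484) = (sqrt(53200 + 130766) + (186612 + 230190)/(-220637 - 81927))/(-116240 - 30484) = (sqrt(183966) + 416802/(-302564))/(-146724) = (sqrt(183966) + 416802*(-1/302564))*(-1/146724) = (sqrt(183966) - 208401/151282)*(-1/146724) = (-208401/151282 + sqrt(183966))*(-1/146724) = 69467/7398900056 - sqrt(183966)/146724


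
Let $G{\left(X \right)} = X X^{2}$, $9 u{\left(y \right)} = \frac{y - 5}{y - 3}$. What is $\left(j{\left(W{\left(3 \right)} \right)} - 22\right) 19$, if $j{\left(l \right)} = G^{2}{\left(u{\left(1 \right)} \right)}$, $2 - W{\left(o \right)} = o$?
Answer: $- \frac{222141122}{531441} \approx -418.0$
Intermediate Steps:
$u{\left(y \right)} = \frac{-5 + y}{9 \left(-3 + y\right)}$ ($u{\left(y \right)} = \frac{\left(y - 5\right) \frac{1}{y - 3}}{9} = \frac{\left(-5 + y\right) \frac{1}{-3 + y}}{9} = \frac{\frac{1}{-3 + y} \left(-5 + y\right)}{9} = \frac{-5 + y}{9 \left(-3 + y\right)}$)
$W{\left(o \right)} = 2 - o$
$G{\left(X \right)} = X^{3}$
$j{\left(l \right)} = \frac{64}{531441}$ ($j{\left(l \right)} = \left(\left(\frac{-5 + 1}{9 \left(-3 + 1\right)}\right)^{3}\right)^{2} = \left(\left(\frac{1}{9} \frac{1}{-2} \left(-4\right)\right)^{3}\right)^{2} = \left(\left(\frac{1}{9} \left(- \frac{1}{2}\right) \left(-4\right)\right)^{3}\right)^{2} = \left(\left(\frac{2}{9}\right)^{3}\right)^{2} = \left(\frac{8}{729}\right)^{2} = \frac{64}{531441}$)
$\left(j{\left(W{\left(3 \right)} \right)} - 22\right) 19 = \left(\frac{64}{531441} - 22\right) 19 = \left(- \frac{11691638}{531441}\right) 19 = - \frac{222141122}{531441}$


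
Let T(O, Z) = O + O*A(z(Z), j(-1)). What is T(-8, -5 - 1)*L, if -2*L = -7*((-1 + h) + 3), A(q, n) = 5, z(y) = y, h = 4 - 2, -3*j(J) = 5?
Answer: -672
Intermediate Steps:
j(J) = -5/3 (j(J) = -⅓*5 = -5/3)
h = 2
T(O, Z) = 6*O (T(O, Z) = O + O*5 = O + 5*O = 6*O)
L = 14 (L = -(-7)*((-1 + 2) + 3)/2 = -(-7)*(1 + 3)/2 = -(-7)*4/2 = -½*(-28) = 14)
T(-8, -5 - 1)*L = (6*(-8))*14 = -48*14 = -672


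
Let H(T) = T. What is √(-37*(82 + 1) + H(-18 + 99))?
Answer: I*√2990 ≈ 54.681*I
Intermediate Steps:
√(-37*(82 + 1) + H(-18 + 99)) = √(-37*(82 + 1) + (-18 + 99)) = √(-37*83 + 81) = √(-3071 + 81) = √(-2990) = I*√2990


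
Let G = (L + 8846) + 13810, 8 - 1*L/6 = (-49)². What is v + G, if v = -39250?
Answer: -30952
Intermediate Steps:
L = -14358 (L = 48 - 6*(-49)² = 48 - 6*2401 = 48 - 14406 = -14358)
G = 8298 (G = (-14358 + 8846) + 13810 = -5512 + 13810 = 8298)
v + G = -39250 + 8298 = -30952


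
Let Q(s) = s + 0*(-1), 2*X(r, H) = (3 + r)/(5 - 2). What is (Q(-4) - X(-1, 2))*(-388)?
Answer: 5044/3 ≈ 1681.3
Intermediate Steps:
X(r, H) = ½ + r/6 (X(r, H) = ((3 + r)/(5 - 2))/2 = ((3 + r)/3)/2 = ((3 + r)*(⅓))/2 = (1 + r/3)/2 = ½ + r/6)
Q(s) = s (Q(s) = s + 0 = s)
(Q(-4) - X(-1, 2))*(-388) = (-4 - (½ + (⅙)*(-1)))*(-388) = (-4 - (½ - ⅙))*(-388) = (-4 - 1*⅓)*(-388) = (-4 - ⅓)*(-388) = -13/3*(-388) = 5044/3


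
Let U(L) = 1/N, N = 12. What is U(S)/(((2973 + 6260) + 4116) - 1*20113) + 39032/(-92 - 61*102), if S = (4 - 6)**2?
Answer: -5519435/892848 ≈ -6.1818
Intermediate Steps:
S = 4 (S = (-2)**2 = 4)
U(L) = 1/12
U(S)/(((2973 + 6260) + 4116) - 1*20113) + 39032/(-92 - 61*102) = 1/(12*(((2973 + 6260) + 4116) - 1*20113)) + 39032/(-92 - 61*102) = 1/(12*((9233 + 4116) - 20113)) + 39032/(-92 - 6222) = 1/(12*(13349 - 20113)) + 39032/(-6314) = (1/12)/(-6764) + 39032*(-1/6314) = (1/12)*(-1/6764) - 68/11 = -1/81168 - 68/11 = -5519435/892848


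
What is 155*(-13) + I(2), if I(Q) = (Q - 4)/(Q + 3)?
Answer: -10077/5 ≈ -2015.4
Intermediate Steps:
I(Q) = (-4 + Q)/(3 + Q)
155*(-13) + I(2) = 155*(-13) + (-4 + 2)/(3 + 2) = -2015 - 2/5 = -2015 + (⅕)*(-2) = -2015 - ⅖ = -10077/5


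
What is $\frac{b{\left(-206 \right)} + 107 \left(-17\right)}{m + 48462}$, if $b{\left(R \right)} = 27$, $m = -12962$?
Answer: $- \frac{448}{8875} \approx -0.050479$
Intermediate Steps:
$\frac{b{\left(-206 \right)} + 107 \left(-17\right)}{m + 48462} = \frac{27 + 107 \left(-17\right)}{-12962 + 48462} = \frac{27 - 1819}{35500} = \left(-1792\right) \frac{1}{35500} = - \frac{448}{8875}$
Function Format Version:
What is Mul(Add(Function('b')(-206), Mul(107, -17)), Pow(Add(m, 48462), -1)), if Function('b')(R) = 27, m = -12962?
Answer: Rational(-448, 8875) ≈ -0.050479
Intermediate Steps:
Mul(Add(Function('b')(-206), Mul(107, -17)), Pow(Add(m, 48462), -1)) = Mul(Add(27, Mul(107, -17)), Pow(Add(-12962, 48462), -1)) = Mul(Add(27, -1819), Pow(35500, -1)) = Mul(-1792, Rational(1, 35500)) = Rational(-448, 8875)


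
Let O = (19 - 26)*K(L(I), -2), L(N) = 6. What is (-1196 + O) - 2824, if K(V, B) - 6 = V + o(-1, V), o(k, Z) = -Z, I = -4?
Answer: -4062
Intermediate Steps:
K(V, B) = 6 (K(V, B) = 6 + (V - V) = 6 + 0 = 6)
O = -42 (O = (19 - 26)*6 = -7*6 = -42)
(-1196 + O) - 2824 = (-1196 - 42) - 2824 = -1238 - 2824 = -4062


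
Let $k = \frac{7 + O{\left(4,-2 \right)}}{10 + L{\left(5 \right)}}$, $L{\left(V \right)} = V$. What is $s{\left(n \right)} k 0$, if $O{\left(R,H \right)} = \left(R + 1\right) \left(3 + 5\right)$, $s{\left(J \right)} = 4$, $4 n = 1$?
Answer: $0$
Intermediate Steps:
$n = \frac{1}{4}$ ($n = \frac{1}{4} \cdot 1 = \frac{1}{4} \approx 0.25$)
$O{\left(R,H \right)} = 8 + 8 R$ ($O{\left(R,H \right)} = \left(1 + R\right) 8 = 8 + 8 R$)
$k = \frac{47}{15}$ ($k = \frac{7 + \left(8 + 8 \cdot 4\right)}{10 + 5} = \frac{7 + \left(8 + 32\right)}{15} = \left(7 + 40\right) \frac{1}{15} = 47 \cdot \frac{1}{15} = \frac{47}{15} \approx 3.1333$)
$s{\left(n \right)} k 0 = 4 \cdot \frac{47}{15} \cdot 0 = \frac{188}{15} \cdot 0 = 0$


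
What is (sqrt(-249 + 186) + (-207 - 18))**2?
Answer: 50562 - 1350*I*sqrt(7) ≈ 50562.0 - 3571.8*I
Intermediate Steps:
(sqrt(-249 + 186) + (-207 - 18))**2 = (sqrt(-63) - 225)**2 = (3*I*sqrt(7) - 225)**2 = (-225 + 3*I*sqrt(7))**2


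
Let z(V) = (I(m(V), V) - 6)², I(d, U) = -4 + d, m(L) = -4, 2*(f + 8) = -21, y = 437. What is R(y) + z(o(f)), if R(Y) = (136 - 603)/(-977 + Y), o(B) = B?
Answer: 106307/540 ≈ 196.86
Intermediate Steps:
f = -37/2 (f = -8 + (½)*(-21) = -8 - 21/2 = -37/2 ≈ -18.500)
z(V) = 196 (z(V) = ((-4 - 4) - 6)² = (-8 - 6)² = (-14)² = 196)
R(Y) = -467/(-977 + Y)
R(y) + z(o(f)) = -467/(-977 + 437) + 196 = -467/(-540) + 196 = -467*(-1/540) + 196 = 467/540 + 196 = 106307/540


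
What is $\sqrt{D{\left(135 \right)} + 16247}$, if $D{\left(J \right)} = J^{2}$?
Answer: $2 \sqrt{8618} \approx 185.67$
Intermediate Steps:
$\sqrt{D{\left(135 \right)} + 16247} = \sqrt{135^{2} + 16247} = \sqrt{18225 + 16247} = \sqrt{34472} = 2 \sqrt{8618}$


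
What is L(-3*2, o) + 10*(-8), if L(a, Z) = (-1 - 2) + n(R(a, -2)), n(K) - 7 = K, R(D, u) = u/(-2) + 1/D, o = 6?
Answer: -451/6 ≈ -75.167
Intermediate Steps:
R(D, u) = 1/D - u/2 (R(D, u) = u*(-1/2) + 1/D = -u/2 + 1/D = 1/D - u/2)
n(K) = 7 + K
L(a, Z) = 5 + 1/a (L(a, Z) = (-1 - 2) + (7 + (1/a - 1/2*(-2))) = -3 + (7 + (1/a + 1)) = -3 + (7 + (1 + 1/a)) = -3 + (8 + 1/a) = 5 + 1/a)
L(-3*2, o) + 10*(-8) = (5 + 1/(-3*2)) + 10*(-8) = (5 + 1/(-6)) - 80 = (5 - 1/6) - 80 = 29/6 - 80 = -451/6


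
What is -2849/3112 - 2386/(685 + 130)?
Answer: -9747167/2536280 ≈ -3.8431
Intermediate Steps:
-2849/3112 - 2386/(685 + 130) = -2849*1/3112 - 2386/815 = -2849/3112 - 2386*1/815 = -2849/3112 - 2386/815 = -9747167/2536280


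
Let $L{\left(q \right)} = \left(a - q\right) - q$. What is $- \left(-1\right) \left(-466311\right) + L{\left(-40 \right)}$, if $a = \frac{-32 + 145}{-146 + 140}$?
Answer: $- \frac{2797499}{6} \approx -4.6625 \cdot 10^{5}$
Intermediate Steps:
$a = - \frac{113}{6}$ ($a = \frac{113}{-6} = 113 \left(- \frac{1}{6}\right) = - \frac{113}{6} \approx -18.833$)
$L{\left(q \right)} = - \frac{113}{6} - 2 q$ ($L{\left(q \right)} = \left(- \frac{113}{6} - q\right) - q = - \frac{113}{6} - 2 q$)
$- \left(-1\right) \left(-466311\right) + L{\left(-40 \right)} = - \left(-1\right) \left(-466311\right) - - \frac{367}{6} = \left(-1\right) 466311 + \left(- \frac{113}{6} + 80\right) = -466311 + \frac{367}{6} = - \frac{2797499}{6}$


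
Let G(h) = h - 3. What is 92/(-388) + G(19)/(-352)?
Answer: -603/2134 ≈ -0.28257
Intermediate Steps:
G(h) = -3 + h
92/(-388) + G(19)/(-352) = 92/(-388) + (-3 + 19)/(-352) = 92*(-1/388) + 16*(-1/352) = -23/97 - 1/22 = -603/2134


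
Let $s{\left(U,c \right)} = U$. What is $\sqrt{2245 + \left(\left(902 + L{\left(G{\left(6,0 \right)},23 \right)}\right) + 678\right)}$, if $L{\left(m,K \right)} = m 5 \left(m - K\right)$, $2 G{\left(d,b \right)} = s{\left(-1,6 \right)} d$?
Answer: $\sqrt{4215} \approx 64.923$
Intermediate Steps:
$G{\left(d,b \right)} = - \frac{d}{2}$ ($G{\left(d,b \right)} = \frac{\left(-1\right) d}{2} = - \frac{d}{2}$)
$L{\left(m,K \right)} = 5 m \left(m - K\right)$
$\sqrt{2245 + \left(\left(902 + L{\left(G{\left(6,0 \right)},23 \right)}\right) + 678\right)} = \sqrt{2245 + \left(\left(902 + 5 \left(\left(- \frac{1}{2}\right) 6\right) \left(\left(- \frac{1}{2}\right) 6 - 23\right)\right) + 678\right)} = \sqrt{2245 + \left(\left(902 + 5 \left(-3\right) \left(-3 - 23\right)\right) + 678\right)} = \sqrt{2245 + \left(\left(902 + 5 \left(-3\right) \left(-26\right)\right) + 678\right)} = \sqrt{2245 + \left(\left(902 + 390\right) + 678\right)} = \sqrt{2245 + \left(1292 + 678\right)} = \sqrt{2245 + 1970} = \sqrt{4215}$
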